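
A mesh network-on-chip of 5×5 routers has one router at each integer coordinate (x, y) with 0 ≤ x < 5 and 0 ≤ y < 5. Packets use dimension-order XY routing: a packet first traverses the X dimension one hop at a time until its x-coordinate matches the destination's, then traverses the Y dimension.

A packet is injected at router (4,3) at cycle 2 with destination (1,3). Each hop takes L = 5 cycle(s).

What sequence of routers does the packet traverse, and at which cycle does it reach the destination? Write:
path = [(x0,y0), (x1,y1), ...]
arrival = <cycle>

#0 — 4,3 | c2
#1 — 3,3 | c7 | W
#2 — 2,3 | c12 | W
#3 — 1,3 | c17 | W

path = [(4,3), (3,3), (2,3), (1,3)]
arrival = 17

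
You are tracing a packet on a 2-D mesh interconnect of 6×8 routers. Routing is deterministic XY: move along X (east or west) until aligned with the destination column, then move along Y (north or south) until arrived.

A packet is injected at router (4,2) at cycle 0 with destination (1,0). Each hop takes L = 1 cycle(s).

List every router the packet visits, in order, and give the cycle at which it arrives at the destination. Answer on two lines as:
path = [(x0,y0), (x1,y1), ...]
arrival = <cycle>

path = [(4,2), (3,2), (2,2), (1,2), (1,1), (1,0)]
arrival = 5

[0] x=4 y=2 t=0
[1] x=3 y=2 t=1 →W
[2] x=2 y=2 t=2 →W
[3] x=1 y=2 t=3 →W
[4] x=1 y=1 t=4 →S
[5] x=1 y=0 t=5 →S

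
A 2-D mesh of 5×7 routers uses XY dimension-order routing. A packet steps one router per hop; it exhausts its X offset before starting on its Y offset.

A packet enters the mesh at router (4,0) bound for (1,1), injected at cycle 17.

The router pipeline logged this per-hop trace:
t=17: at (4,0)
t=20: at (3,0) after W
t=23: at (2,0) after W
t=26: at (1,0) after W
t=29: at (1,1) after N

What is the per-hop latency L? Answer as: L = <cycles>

L = 3

Between hops 0 and 1 the cycle counter advances 20 − 17 = 3.
Per-hop latency L = Δcyc = 3.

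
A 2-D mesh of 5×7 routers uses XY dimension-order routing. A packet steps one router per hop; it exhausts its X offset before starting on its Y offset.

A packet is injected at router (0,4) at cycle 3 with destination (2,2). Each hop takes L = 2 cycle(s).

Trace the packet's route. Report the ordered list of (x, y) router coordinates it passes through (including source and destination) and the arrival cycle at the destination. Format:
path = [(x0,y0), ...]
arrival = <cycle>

path = [(0,4), (1,4), (2,4), (2,3), (2,2)]
arrival = 11

t=3: at (0,4)
t=5: at (1,4) after E
t=7: at (2,4) after E
t=9: at (2,3) after S
t=11: at (2,2) after S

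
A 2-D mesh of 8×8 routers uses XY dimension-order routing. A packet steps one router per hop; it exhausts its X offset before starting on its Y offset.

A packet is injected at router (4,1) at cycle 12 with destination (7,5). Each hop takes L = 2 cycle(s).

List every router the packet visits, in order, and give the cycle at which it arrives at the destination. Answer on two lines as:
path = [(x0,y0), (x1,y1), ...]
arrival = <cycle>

path = [(4,1), (5,1), (6,1), (7,1), (7,2), (7,3), (7,4), (7,5)]
arrival = 26

#0 — 4,1 | c12
#1 — 5,1 | c14 | E
#2 — 6,1 | c16 | E
#3 — 7,1 | c18 | E
#4 — 7,2 | c20 | N
#5 — 7,3 | c22 | N
#6 — 7,4 | c24 | N
#7 — 7,5 | c26 | N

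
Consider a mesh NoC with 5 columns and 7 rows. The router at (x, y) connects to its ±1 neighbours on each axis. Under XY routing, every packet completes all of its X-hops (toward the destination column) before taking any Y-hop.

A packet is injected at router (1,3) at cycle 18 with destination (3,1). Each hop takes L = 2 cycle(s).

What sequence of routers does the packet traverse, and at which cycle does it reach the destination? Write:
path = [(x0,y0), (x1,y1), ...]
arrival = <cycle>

t=18: at (1,3)
t=20: at (2,3) after E
t=22: at (3,3) after E
t=24: at (3,2) after S
t=26: at (3,1) after S

path = [(1,3), (2,3), (3,3), (3,2), (3,1)]
arrival = 26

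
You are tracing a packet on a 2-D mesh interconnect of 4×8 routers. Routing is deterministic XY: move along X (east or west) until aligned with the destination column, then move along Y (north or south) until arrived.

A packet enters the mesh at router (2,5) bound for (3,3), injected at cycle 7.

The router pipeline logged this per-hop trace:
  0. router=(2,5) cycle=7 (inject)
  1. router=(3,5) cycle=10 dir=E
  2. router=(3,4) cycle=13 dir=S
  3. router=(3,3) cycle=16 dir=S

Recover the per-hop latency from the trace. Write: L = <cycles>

L = 3

Between hops 0 and 1 the cycle counter advances 10 − 7 = 3.
Per-hop latency L = Δcyc = 3.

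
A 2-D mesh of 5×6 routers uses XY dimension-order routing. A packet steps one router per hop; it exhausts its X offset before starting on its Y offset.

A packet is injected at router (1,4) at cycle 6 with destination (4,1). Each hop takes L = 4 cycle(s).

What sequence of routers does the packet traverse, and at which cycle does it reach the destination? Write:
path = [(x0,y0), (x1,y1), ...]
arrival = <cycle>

src (1,4)  cyc=6
E→(2,4)  cyc=10
E→(3,4)  cyc=14
E→(4,4)  cyc=18
S→(4,3)  cyc=22
S→(4,2)  cyc=26
S→(4,1)  cyc=30

path = [(1,4), (2,4), (3,4), (4,4), (4,3), (4,2), (4,1)]
arrival = 30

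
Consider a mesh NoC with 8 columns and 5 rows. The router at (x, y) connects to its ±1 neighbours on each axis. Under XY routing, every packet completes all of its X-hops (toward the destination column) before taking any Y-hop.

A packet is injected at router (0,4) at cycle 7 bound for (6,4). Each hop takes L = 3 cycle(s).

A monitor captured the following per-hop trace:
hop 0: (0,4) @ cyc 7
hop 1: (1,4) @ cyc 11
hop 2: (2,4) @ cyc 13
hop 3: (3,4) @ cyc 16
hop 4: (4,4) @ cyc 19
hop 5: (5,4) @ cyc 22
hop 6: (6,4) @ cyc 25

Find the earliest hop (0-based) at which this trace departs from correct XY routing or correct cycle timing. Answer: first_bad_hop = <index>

[1] (+1,+0) / 4c ⇒ BAD: Δcyc=4≠L

first_bad_hop = 1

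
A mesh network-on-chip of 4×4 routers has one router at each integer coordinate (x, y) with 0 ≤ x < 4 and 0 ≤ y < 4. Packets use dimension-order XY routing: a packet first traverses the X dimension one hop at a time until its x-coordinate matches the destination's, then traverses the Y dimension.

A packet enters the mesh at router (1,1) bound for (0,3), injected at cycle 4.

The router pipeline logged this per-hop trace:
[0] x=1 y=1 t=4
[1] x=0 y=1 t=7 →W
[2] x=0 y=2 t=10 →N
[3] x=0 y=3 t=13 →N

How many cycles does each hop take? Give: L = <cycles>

L = 3

cyc[1] − cyc[0] = 7 − 4 = 3.
Each hop adds L, hence L = 3.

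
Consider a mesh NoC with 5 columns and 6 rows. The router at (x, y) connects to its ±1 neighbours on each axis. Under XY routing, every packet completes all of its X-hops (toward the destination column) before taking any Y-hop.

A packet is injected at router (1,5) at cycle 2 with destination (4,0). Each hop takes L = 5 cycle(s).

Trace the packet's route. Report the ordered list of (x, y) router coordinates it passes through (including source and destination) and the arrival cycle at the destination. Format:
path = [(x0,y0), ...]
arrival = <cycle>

path = [(1,5), (2,5), (3,5), (4,5), (4,4), (4,3), (4,2), (4,1), (4,0)]
arrival = 42

t=2: at (1,5)
t=7: at (2,5) after E
t=12: at (3,5) after E
t=17: at (4,5) after E
t=22: at (4,4) after S
t=27: at (4,3) after S
t=32: at (4,2) after S
t=37: at (4,1) after S
t=42: at (4,0) after S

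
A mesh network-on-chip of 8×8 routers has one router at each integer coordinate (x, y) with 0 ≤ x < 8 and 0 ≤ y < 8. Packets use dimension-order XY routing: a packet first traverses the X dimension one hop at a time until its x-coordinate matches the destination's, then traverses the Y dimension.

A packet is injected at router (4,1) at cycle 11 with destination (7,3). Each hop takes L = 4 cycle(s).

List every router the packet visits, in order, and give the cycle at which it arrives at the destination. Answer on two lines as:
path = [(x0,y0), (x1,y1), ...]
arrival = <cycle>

t=11: at (4,1)
t=15: at (5,1) after E
t=19: at (6,1) after E
t=23: at (7,1) after E
t=27: at (7,2) after N
t=31: at (7,3) after N

path = [(4,1), (5,1), (6,1), (7,1), (7,2), (7,3)]
arrival = 31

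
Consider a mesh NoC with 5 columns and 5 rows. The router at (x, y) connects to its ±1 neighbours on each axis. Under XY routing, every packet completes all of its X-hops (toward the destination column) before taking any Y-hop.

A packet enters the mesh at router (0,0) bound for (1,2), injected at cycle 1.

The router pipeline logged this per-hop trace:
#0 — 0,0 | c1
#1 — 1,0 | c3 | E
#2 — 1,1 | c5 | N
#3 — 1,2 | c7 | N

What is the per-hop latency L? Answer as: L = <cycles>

L = 2

From hop 0 (1) to hop 1 (3): +2 cycles.
Each hop adds L, hence L = 2.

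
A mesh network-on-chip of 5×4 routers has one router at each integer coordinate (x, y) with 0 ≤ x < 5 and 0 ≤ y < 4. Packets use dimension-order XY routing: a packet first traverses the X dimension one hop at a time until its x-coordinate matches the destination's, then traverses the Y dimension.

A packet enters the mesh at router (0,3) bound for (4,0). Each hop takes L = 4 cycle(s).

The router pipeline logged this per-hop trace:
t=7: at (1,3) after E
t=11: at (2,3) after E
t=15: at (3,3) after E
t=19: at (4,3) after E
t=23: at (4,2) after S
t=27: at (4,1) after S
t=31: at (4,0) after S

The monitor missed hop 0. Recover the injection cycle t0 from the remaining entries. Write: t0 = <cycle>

t0 = 3

Hop 1 reached at cycle 7; hop k is at t0 + k·L.
t0 = cyc[1] − L = 7 − 4 = 3.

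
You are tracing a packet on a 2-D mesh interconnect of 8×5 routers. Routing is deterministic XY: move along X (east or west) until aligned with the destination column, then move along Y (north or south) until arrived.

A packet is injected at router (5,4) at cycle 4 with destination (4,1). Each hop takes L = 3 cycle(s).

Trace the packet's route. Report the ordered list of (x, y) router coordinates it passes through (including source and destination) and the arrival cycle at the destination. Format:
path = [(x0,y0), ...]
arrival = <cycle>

#0 — 5,4 | c4
#1 — 4,4 | c7 | W
#2 — 4,3 | c10 | S
#3 — 4,2 | c13 | S
#4 — 4,1 | c16 | S

path = [(5,4), (4,4), (4,3), (4,2), (4,1)]
arrival = 16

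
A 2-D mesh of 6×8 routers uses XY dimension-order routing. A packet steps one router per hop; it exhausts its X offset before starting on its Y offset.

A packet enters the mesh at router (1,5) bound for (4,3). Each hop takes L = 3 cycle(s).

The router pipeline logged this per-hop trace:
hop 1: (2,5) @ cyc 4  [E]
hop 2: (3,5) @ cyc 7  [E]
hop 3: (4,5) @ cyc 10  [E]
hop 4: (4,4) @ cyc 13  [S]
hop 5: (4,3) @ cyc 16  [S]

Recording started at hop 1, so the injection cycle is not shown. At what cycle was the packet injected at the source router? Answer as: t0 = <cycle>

At hop 1 the cycle is 4; in general cyc_k = t0 + kL.
t0 = cyc[1] − L = 4 − 3 = 1.

t0 = 1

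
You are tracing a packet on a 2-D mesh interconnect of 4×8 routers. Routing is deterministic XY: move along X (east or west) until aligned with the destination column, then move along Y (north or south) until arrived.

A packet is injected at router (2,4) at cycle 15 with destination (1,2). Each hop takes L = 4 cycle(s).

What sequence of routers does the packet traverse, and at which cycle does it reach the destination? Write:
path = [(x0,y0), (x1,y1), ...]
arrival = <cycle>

path = [(2,4), (1,4), (1,3), (1,2)]
arrival = 27

hop 0: (2,4) @ cyc 15
hop 1: (1,4) @ cyc 19  [W]
hop 2: (1,3) @ cyc 23  [S]
hop 3: (1,2) @ cyc 27  [S]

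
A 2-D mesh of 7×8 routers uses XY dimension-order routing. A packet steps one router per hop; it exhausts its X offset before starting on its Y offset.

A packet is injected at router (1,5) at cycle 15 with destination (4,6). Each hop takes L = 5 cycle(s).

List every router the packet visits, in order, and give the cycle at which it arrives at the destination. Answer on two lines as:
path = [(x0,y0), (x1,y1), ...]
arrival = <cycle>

path = [(1,5), (2,5), (3,5), (4,5), (4,6)]
arrival = 35

src (1,5)  cyc=15
E→(2,5)  cyc=20
E→(3,5)  cyc=25
E→(4,5)  cyc=30
N→(4,6)  cyc=35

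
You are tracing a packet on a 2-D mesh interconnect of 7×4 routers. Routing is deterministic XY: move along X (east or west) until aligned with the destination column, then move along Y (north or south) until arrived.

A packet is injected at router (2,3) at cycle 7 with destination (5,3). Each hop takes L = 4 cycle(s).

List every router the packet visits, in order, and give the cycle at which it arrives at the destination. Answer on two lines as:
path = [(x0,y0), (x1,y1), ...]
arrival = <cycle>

path = [(2,3), (3,3), (4,3), (5,3)]
arrival = 19

src (2,3)  cyc=7
E→(3,3)  cyc=11
E→(4,3)  cyc=15
E→(5,3)  cyc=19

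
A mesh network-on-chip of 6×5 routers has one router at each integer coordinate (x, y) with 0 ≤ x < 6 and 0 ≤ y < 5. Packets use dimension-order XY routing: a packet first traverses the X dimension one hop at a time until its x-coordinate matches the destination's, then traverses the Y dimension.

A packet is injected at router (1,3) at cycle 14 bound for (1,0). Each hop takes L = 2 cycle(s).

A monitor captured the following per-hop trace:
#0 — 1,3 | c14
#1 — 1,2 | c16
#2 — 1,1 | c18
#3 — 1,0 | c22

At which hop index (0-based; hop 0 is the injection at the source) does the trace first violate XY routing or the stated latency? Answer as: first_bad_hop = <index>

hop 1: step (+0,-1), +2 cyc — ok
hop 2: step (+0,-1), +2 cyc — ok
hop 3: step (+0,-1), +4 cyc — BAD: Δcyc=4≠L

first_bad_hop = 3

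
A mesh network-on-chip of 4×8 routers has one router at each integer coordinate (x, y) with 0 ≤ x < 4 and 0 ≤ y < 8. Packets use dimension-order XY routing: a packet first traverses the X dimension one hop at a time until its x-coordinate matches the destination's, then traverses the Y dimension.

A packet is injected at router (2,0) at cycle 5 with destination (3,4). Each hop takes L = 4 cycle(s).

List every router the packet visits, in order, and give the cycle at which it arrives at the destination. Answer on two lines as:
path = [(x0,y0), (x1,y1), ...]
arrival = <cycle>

path = [(2,0), (3,0), (3,1), (3,2), (3,3), (3,4)]
arrival = 25

[0] x=2 y=0 t=5
[1] x=3 y=0 t=9 →E
[2] x=3 y=1 t=13 →N
[3] x=3 y=2 t=17 →N
[4] x=3 y=3 t=21 →N
[5] x=3 y=4 t=25 →N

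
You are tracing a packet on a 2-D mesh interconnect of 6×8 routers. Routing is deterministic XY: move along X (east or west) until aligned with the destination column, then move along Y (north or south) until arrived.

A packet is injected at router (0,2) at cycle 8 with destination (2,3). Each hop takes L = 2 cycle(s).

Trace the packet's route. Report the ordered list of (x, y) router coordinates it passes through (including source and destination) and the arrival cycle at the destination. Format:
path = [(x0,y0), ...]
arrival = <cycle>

path = [(0,2), (1,2), (2,2), (2,3)]
arrival = 14

#0 — 0,2 | c8
#1 — 1,2 | c10 | E
#2 — 2,2 | c12 | E
#3 — 2,3 | c14 | N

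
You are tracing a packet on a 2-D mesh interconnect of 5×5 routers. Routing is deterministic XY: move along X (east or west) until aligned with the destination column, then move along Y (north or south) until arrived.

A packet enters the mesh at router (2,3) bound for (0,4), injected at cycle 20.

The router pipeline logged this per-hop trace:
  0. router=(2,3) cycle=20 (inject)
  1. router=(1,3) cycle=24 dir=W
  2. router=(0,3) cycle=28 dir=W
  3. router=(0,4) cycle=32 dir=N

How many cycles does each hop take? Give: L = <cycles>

L = 4

cyc[1] − cyc[0] = 24 − 20 = 4.
Per-hop latency L = Δcyc = 4.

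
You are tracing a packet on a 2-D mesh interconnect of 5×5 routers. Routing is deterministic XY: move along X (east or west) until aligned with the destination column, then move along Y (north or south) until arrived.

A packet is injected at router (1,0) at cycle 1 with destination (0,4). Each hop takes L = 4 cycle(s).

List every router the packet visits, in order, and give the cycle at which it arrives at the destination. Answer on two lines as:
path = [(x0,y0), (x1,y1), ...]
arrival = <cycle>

src (1,0)  cyc=1
W→(0,0)  cyc=5
N→(0,1)  cyc=9
N→(0,2)  cyc=13
N→(0,3)  cyc=17
N→(0,4)  cyc=21

path = [(1,0), (0,0), (0,1), (0,2), (0,3), (0,4)]
arrival = 21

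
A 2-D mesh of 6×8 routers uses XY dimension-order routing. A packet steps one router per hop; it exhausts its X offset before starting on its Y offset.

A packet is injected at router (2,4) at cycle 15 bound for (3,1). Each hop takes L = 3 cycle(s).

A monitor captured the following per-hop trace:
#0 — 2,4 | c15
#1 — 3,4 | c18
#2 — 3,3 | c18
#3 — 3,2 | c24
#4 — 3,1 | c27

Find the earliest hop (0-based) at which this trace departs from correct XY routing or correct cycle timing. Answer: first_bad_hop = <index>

first_bad_hop = 2

  1: Δx=+1 Δy=+0 Δt=3 [ok]
  2: Δx=+0 Δy=-1 Δt=0 [BAD: Δcyc=0≠L]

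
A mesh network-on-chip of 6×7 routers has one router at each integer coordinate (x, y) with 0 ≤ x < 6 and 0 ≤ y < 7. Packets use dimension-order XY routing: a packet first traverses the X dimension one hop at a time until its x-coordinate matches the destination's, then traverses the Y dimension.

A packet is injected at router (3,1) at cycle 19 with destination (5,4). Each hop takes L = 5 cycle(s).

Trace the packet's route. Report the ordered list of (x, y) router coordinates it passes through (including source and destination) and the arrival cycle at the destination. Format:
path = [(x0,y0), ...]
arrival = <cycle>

path = [(3,1), (4,1), (5,1), (5,2), (5,3), (5,4)]
arrival = 44

  0. router=(3,1) cycle=19 (inject)
  1. router=(4,1) cycle=24 dir=E
  2. router=(5,1) cycle=29 dir=E
  3. router=(5,2) cycle=34 dir=N
  4. router=(5,3) cycle=39 dir=N
  5. router=(5,4) cycle=44 dir=N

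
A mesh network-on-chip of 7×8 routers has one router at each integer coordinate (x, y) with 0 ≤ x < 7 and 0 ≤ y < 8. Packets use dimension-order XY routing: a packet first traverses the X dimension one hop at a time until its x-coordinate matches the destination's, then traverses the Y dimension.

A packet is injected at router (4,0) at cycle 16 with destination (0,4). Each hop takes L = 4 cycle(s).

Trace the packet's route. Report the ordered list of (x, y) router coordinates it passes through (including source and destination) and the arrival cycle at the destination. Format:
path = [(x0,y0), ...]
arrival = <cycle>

[0] x=4 y=0 t=16
[1] x=3 y=0 t=20 →W
[2] x=2 y=0 t=24 →W
[3] x=1 y=0 t=28 →W
[4] x=0 y=0 t=32 →W
[5] x=0 y=1 t=36 →N
[6] x=0 y=2 t=40 →N
[7] x=0 y=3 t=44 →N
[8] x=0 y=4 t=48 →N

path = [(4,0), (3,0), (2,0), (1,0), (0,0), (0,1), (0,2), (0,3), (0,4)]
arrival = 48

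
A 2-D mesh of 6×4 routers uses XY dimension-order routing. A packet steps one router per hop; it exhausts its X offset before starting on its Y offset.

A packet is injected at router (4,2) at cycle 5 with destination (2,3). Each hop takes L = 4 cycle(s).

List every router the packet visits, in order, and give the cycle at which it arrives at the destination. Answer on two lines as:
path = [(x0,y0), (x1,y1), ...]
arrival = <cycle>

src (4,2)  cyc=5
W→(3,2)  cyc=9
W→(2,2)  cyc=13
N→(2,3)  cyc=17

path = [(4,2), (3,2), (2,2), (2,3)]
arrival = 17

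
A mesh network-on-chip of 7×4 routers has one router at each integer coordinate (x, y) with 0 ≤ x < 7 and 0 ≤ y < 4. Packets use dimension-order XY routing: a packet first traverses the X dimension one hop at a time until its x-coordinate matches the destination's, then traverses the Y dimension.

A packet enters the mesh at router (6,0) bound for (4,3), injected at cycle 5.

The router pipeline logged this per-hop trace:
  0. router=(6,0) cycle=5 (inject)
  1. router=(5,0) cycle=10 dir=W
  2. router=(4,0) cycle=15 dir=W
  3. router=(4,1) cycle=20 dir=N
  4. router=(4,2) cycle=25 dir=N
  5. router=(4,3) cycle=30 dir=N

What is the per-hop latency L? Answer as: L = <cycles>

From hop 0 (5) to hop 1 (10): +5 cycles.
Per-hop latency L = Δcyc = 5.

L = 5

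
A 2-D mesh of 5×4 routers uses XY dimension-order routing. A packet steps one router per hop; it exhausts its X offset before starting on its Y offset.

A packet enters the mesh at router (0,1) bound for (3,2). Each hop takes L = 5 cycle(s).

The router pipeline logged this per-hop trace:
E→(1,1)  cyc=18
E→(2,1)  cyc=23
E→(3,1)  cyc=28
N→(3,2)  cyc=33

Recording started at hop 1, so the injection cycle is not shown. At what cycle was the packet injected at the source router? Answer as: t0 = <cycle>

Hop 1 reached at cycle 18; hop k is at t0 + k·L.
Therefore t0 = 18 − L = 13.

t0 = 13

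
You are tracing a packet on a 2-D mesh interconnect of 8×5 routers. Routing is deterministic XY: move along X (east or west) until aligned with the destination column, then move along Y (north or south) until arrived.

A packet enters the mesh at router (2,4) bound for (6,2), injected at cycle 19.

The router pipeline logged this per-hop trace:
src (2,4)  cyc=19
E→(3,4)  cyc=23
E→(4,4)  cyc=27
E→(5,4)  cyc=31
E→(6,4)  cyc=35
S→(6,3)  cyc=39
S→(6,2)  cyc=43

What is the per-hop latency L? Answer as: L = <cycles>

Δcyc across hop 0→1: 23 − 19 = 4.
One hop costs L cycles, so L = 4.

L = 4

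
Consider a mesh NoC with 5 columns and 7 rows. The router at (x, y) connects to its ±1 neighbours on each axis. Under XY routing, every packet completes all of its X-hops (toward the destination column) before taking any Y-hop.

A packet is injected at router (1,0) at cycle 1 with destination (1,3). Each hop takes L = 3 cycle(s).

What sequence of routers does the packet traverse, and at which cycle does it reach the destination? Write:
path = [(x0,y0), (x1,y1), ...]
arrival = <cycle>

path = [(1,0), (1,1), (1,2), (1,3)]
arrival = 10

hop 0: (1,0) @ cyc 1
hop 1: (1,1) @ cyc 4  [N]
hop 2: (1,2) @ cyc 7  [N]
hop 3: (1,3) @ cyc 10  [N]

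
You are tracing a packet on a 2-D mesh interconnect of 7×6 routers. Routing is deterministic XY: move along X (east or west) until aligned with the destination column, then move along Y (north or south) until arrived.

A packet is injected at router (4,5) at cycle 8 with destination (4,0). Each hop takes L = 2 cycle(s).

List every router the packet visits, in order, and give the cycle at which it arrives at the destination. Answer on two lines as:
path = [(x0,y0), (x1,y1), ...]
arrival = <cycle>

path = [(4,5), (4,4), (4,3), (4,2), (4,1), (4,0)]
arrival = 18

src (4,5)  cyc=8
S→(4,4)  cyc=10
S→(4,3)  cyc=12
S→(4,2)  cyc=14
S→(4,1)  cyc=16
S→(4,0)  cyc=18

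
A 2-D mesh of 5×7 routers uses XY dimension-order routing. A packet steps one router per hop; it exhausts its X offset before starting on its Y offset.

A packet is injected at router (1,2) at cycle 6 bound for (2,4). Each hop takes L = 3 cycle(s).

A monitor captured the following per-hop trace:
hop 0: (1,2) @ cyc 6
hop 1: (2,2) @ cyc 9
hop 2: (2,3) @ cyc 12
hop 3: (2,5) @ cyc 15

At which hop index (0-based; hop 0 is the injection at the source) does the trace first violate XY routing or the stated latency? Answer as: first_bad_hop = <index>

first_bad_hop = 3

check 1→ d=(1,0) cyc+3: ok
check 2→ d=(0,1) cyc+3: ok
check 3→ d=(0,2) cyc+3: BAD: non-unit step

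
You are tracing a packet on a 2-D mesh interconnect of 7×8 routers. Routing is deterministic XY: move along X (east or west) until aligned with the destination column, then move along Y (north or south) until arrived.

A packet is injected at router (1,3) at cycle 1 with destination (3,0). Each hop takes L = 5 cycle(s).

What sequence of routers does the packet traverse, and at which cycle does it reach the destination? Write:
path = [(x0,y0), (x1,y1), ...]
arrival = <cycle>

t=1: at (1,3)
t=6: at (2,3) after E
t=11: at (3,3) after E
t=16: at (3,2) after S
t=21: at (3,1) after S
t=26: at (3,0) after S

path = [(1,3), (2,3), (3,3), (3,2), (3,1), (3,0)]
arrival = 26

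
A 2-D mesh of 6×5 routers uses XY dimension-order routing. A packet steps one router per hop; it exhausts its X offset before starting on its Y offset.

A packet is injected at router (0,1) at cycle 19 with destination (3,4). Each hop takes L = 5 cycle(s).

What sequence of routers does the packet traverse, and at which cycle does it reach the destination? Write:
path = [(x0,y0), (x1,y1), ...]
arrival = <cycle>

path = [(0,1), (1,1), (2,1), (3,1), (3,2), (3,3), (3,4)]
arrival = 49

src (0,1)  cyc=19
E→(1,1)  cyc=24
E→(2,1)  cyc=29
E→(3,1)  cyc=34
N→(3,2)  cyc=39
N→(3,3)  cyc=44
N→(3,4)  cyc=49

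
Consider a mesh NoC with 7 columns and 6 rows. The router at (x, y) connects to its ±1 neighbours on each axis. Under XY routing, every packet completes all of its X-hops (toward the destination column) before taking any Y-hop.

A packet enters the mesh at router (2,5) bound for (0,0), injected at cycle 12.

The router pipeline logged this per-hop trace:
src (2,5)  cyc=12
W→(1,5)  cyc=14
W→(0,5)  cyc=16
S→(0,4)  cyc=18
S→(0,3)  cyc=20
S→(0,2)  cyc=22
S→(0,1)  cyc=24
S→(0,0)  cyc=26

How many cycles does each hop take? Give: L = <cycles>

L = 2

cyc[1] − cyc[0] = 14 − 12 = 2.
One hop costs L cycles, so L = 2.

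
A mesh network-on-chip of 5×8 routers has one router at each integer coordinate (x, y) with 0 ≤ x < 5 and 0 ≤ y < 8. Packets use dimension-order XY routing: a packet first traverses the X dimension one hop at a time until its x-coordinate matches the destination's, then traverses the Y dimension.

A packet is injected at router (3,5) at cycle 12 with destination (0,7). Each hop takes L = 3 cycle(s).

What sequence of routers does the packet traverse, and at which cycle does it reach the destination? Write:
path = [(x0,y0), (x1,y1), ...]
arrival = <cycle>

#0 — 3,5 | c12
#1 — 2,5 | c15 | W
#2 — 1,5 | c18 | W
#3 — 0,5 | c21 | W
#4 — 0,6 | c24 | N
#5 — 0,7 | c27 | N

path = [(3,5), (2,5), (1,5), (0,5), (0,6), (0,7)]
arrival = 27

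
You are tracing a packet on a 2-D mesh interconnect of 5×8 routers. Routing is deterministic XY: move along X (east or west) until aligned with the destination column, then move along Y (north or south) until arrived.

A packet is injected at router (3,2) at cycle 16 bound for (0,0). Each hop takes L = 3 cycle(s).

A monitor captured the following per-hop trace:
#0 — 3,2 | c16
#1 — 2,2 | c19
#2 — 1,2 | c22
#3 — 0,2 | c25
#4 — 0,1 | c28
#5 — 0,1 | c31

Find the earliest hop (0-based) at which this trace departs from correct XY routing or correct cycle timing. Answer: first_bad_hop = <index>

first_bad_hop = 5

[1] (-1,+0) / 3c ⇒ ok
[2] (-1,+0) / 3c ⇒ ok
[3] (-1,+0) / 3c ⇒ ok
[4] (+0,-1) / 3c ⇒ ok
[5] (+0,+0) / 3c ⇒ BAD: non-unit step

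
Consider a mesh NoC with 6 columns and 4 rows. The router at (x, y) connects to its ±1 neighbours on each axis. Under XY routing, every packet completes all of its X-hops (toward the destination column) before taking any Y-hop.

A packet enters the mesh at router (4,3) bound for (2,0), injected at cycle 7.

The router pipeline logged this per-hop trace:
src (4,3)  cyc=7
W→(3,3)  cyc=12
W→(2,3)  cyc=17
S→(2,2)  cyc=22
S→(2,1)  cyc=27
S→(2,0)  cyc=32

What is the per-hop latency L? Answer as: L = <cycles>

L = 5

Δcyc across hop 0→1: 12 − 7 = 5.
Each hop adds L, hence L = 5.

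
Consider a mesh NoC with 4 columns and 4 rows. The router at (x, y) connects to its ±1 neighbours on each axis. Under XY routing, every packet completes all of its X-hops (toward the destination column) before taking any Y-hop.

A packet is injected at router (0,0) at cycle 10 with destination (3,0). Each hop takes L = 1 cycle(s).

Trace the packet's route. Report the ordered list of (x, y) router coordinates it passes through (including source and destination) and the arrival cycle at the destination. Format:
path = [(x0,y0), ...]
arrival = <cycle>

t=10: at (0,0)
t=11: at (1,0) after E
t=12: at (2,0) after E
t=13: at (3,0) after E

path = [(0,0), (1,0), (2,0), (3,0)]
arrival = 13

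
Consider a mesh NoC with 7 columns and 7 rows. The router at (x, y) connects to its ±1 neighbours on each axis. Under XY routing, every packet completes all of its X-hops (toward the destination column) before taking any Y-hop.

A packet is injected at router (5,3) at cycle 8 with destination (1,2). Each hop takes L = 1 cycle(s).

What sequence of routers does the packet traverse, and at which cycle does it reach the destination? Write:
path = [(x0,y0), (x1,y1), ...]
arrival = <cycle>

path = [(5,3), (4,3), (3,3), (2,3), (1,3), (1,2)]
arrival = 13

  0. router=(5,3) cycle=8 (inject)
  1. router=(4,3) cycle=9 dir=W
  2. router=(3,3) cycle=10 dir=W
  3. router=(2,3) cycle=11 dir=W
  4. router=(1,3) cycle=12 dir=W
  5. router=(1,2) cycle=13 dir=S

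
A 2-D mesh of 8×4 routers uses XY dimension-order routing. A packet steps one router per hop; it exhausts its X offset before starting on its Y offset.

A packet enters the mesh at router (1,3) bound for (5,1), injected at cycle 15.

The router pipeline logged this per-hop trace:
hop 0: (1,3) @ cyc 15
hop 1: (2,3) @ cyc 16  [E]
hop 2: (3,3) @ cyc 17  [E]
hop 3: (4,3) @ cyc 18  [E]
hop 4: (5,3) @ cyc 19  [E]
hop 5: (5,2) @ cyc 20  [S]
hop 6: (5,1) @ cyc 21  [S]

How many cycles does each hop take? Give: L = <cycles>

L = 1

Between hops 0 and 1 the cycle counter advances 16 − 15 = 1.
One hop costs L cycles, so L = 1.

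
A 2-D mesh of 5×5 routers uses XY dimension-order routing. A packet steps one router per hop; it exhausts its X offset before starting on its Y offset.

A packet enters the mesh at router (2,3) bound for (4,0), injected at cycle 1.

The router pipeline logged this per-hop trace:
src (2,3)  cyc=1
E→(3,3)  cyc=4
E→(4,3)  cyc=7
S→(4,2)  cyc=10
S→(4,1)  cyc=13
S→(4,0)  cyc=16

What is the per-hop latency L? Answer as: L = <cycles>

cyc[1] − cyc[0] = 4 − 1 = 3.
One hop costs L cycles, so L = 3.

L = 3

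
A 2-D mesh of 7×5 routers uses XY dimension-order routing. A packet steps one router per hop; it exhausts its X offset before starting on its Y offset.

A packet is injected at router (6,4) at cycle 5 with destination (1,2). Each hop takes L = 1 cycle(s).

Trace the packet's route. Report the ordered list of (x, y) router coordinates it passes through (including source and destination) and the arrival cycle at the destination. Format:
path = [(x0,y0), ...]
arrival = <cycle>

path = [(6,4), (5,4), (4,4), (3,4), (2,4), (1,4), (1,3), (1,2)]
arrival = 12

  0. router=(6,4) cycle=5 (inject)
  1. router=(5,4) cycle=6 dir=W
  2. router=(4,4) cycle=7 dir=W
  3. router=(3,4) cycle=8 dir=W
  4. router=(2,4) cycle=9 dir=W
  5. router=(1,4) cycle=10 dir=W
  6. router=(1,3) cycle=11 dir=S
  7. router=(1,2) cycle=12 dir=S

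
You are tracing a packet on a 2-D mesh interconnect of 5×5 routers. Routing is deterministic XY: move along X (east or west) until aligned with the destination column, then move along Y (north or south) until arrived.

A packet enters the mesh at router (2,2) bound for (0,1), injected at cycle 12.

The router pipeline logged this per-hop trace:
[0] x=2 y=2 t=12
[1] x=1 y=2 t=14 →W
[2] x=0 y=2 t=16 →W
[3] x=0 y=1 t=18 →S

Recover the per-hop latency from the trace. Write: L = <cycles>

L = 2

From hop 0 (12) to hop 1 (14): +2 cycles.
That increment is L by definition: L = 2.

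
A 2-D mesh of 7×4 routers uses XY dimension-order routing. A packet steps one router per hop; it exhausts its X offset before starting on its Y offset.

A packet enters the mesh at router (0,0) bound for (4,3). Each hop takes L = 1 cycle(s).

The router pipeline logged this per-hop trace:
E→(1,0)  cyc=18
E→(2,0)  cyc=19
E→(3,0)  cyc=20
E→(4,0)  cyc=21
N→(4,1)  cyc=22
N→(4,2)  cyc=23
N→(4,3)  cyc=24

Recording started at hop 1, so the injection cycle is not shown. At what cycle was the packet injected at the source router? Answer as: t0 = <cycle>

At hop 1 the cycle is 18; in general cyc_k = t0 + kL.
Therefore t0 = 18 − L = 17.

t0 = 17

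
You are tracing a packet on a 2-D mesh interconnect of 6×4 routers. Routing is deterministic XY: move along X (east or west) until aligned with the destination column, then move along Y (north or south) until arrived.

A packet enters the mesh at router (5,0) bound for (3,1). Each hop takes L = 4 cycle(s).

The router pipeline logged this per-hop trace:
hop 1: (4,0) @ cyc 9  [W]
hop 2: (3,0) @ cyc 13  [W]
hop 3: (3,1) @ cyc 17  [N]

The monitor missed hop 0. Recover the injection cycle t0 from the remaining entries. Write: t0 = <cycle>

t0 = 5

At hop 1 the cycle is 9; in general cyc_k = t0 + kL.
t0 = cyc[1] − L = 9 − 4 = 5.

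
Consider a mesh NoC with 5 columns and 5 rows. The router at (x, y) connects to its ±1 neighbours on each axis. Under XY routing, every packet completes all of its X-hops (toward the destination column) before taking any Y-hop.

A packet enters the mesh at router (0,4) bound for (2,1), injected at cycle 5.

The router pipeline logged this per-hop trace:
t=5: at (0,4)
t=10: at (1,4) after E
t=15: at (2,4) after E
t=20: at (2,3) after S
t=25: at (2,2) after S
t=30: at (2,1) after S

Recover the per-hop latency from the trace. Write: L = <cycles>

L = 5

Δcyc across hop 0→1: 10 − 5 = 5.
That increment is L by definition: L = 5.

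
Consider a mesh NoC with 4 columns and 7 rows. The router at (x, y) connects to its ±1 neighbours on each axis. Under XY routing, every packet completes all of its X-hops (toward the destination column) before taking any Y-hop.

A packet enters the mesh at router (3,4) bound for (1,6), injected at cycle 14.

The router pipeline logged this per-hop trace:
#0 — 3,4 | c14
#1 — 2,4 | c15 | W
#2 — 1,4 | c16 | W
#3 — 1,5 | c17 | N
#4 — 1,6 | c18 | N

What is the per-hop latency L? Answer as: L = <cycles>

L = 1

Between hops 0 and 1 the cycle counter advances 15 − 14 = 1.
One hop costs L cycles, so L = 1.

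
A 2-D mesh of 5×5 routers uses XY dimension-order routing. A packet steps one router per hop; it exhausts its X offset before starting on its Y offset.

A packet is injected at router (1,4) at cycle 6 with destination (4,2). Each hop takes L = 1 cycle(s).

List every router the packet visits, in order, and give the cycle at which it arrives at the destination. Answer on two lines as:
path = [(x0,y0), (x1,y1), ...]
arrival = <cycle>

path = [(1,4), (2,4), (3,4), (4,4), (4,3), (4,2)]
arrival = 11

#0 — 1,4 | c6
#1 — 2,4 | c7 | E
#2 — 3,4 | c8 | E
#3 — 4,4 | c9 | E
#4 — 4,3 | c10 | S
#5 — 4,2 | c11 | S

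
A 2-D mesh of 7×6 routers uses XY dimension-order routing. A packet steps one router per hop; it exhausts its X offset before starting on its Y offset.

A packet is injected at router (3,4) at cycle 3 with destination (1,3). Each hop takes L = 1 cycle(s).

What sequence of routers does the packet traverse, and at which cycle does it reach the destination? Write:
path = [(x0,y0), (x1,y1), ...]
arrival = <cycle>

#0 — 3,4 | c3
#1 — 2,4 | c4 | W
#2 — 1,4 | c5 | W
#3 — 1,3 | c6 | S

path = [(3,4), (2,4), (1,4), (1,3)]
arrival = 6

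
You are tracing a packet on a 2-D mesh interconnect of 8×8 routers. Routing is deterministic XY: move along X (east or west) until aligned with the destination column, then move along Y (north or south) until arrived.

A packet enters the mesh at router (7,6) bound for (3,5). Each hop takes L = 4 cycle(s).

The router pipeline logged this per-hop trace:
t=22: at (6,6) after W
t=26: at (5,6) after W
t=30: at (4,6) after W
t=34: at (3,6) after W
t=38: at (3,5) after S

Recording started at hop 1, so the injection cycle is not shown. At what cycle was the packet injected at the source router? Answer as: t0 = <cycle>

t0 = 18

The first recorded entry is hop 1 at cycle 22.
Subtract one hop: t0 = 22 − 4 = 18.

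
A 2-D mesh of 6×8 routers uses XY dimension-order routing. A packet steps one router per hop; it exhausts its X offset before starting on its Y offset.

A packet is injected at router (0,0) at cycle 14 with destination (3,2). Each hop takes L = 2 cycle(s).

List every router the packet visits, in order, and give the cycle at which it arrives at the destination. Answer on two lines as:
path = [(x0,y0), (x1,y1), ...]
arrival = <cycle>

path = [(0,0), (1,0), (2,0), (3,0), (3,1), (3,2)]
arrival = 24

#0 — 0,0 | c14
#1 — 1,0 | c16 | E
#2 — 2,0 | c18 | E
#3 — 3,0 | c20 | E
#4 — 3,1 | c22 | N
#5 — 3,2 | c24 | N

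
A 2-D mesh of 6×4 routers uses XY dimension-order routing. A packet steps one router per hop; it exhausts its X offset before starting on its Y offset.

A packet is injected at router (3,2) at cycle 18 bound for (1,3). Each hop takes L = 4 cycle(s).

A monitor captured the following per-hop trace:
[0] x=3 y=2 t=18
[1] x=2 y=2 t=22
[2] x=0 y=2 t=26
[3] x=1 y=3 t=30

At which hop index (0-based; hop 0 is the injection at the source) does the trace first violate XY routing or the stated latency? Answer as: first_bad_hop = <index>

hop 1: step (-1,+0), +4 cyc — ok
hop 2: step (-2,+0), +4 cyc — BAD: non-unit step

first_bad_hop = 2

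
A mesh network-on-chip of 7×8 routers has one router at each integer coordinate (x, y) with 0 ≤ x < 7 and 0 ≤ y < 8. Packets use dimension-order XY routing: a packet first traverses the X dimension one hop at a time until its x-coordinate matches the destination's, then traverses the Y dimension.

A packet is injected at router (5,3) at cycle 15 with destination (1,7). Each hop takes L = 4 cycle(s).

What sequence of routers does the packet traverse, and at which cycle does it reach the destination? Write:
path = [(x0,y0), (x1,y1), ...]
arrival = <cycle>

src (5,3)  cyc=15
W→(4,3)  cyc=19
W→(3,3)  cyc=23
W→(2,3)  cyc=27
W→(1,3)  cyc=31
N→(1,4)  cyc=35
N→(1,5)  cyc=39
N→(1,6)  cyc=43
N→(1,7)  cyc=47

path = [(5,3), (4,3), (3,3), (2,3), (1,3), (1,4), (1,5), (1,6), (1,7)]
arrival = 47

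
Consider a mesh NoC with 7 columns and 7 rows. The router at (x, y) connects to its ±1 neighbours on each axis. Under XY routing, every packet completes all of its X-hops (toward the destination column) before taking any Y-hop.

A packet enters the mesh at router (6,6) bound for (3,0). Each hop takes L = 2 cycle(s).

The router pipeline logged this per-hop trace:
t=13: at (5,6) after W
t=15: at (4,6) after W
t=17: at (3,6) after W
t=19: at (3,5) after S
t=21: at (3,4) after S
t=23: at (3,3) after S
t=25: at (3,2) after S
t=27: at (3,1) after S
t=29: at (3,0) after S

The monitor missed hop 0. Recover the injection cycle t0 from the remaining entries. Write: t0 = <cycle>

t0 = 11

cyc[1] = 13 and cyc[k] = t0 + k·L for every k.
Therefore t0 = 13 − L = 11.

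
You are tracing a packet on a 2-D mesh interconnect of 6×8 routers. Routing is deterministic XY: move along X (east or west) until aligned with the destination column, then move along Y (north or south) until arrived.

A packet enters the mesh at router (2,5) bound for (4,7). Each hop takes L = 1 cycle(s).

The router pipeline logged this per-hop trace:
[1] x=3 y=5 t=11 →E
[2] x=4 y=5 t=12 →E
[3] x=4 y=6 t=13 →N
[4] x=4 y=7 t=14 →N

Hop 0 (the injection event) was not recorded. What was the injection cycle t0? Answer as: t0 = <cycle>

t0 = 10

Hop 1 reached at cycle 11; hop k is at t0 + k·L.
Therefore t0 = 11 − L = 10.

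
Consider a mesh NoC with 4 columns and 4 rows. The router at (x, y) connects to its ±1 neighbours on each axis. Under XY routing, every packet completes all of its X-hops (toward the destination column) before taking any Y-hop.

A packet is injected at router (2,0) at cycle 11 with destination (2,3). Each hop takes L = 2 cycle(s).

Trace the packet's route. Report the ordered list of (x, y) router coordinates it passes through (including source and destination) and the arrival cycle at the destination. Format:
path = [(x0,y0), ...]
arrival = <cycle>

path = [(2,0), (2,1), (2,2), (2,3)]
arrival = 17

#0 — 2,0 | c11
#1 — 2,1 | c13 | N
#2 — 2,2 | c15 | N
#3 — 2,3 | c17 | N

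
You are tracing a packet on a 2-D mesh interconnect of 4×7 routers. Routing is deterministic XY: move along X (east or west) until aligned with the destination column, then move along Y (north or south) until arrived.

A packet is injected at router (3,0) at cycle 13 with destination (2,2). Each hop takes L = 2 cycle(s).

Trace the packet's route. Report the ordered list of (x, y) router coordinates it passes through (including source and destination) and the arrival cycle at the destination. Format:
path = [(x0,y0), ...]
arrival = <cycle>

[0] x=3 y=0 t=13
[1] x=2 y=0 t=15 →W
[2] x=2 y=1 t=17 →N
[3] x=2 y=2 t=19 →N

path = [(3,0), (2,0), (2,1), (2,2)]
arrival = 19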